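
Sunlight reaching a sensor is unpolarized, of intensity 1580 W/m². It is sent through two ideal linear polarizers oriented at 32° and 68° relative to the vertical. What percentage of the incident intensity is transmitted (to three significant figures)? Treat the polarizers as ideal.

Unpolarized light through the first polarizer → I₁ = 1580 W/m²/2 = 790 W/m², polarized at 32°.
I₂ = I₁ · cos²(36°) = 790 · 0.6545 = 517.1 W/m².
That is 32.73% of the incident intensity.

≈ 32.7%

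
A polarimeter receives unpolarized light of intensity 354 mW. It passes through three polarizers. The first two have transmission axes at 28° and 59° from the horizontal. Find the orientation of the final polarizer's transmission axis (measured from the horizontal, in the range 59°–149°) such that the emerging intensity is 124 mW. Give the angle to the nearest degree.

Unpolarized light through the first polarizer → I₁ = ½ I₀, now polarized at 28°.
I₂ = I₁ cos²(59° − 28°) = 0.5 I₀ · cos²(31°) = 0.3674 I₀.
Target fraction: 124 / 354 mW = 0.3503 of I₀.
Need I₃/I₀ = 0.3503, so cos²(θ − 59°) = 0.3503 / 0.3674 = 0.9535.
θ − 59° = arccos(√0.9535) = 12.5°, giving θ ≈ 59 + 12.5 = 71.5°.

θ ≈ 71°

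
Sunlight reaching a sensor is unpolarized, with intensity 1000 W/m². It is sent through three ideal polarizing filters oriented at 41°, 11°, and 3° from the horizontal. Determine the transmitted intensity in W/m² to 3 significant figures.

Unpolarized light through the first polarizer → I₁ = 1000 W/m²/2 = 500 W/m², polarized at 41°.
I₂ = I₁ · cos²(30°) = 500 · 0.75 = 375 W/m².
I₃ = I₂ · cos²(8°) = 375 · 0.9806 = 367.7 W/m².

I ≈ 368 W/m²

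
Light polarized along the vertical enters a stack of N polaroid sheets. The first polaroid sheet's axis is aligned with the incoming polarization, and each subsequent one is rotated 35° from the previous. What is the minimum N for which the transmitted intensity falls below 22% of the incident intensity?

First polarizer is aligned with the polarization: full transmission.
Each further stage multiplies by cos²(35°) = 0.671.
After N polarizers: T = 0.671^(N−1). Require T < 0.22 ⇒ N−1 > ln(0.22)/ln(0.671) = 3.80, so N−1 ≥ 4 and N = 5.
Check: N=5 gives T = 0.2027 < 0.22; N=4 gives T = 0.3021.

N = 5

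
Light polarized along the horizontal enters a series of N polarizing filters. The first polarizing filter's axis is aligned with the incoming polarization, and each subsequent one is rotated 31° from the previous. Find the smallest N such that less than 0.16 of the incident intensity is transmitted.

N = 7

First polarizer is aligned with the polarization: full transmission.
Each further stage multiplies by cos²(31°) = 0.7347.
After N polarizers: T = 0.7347^(N−1). Require T < 0.16 ⇒ N−1 > ln(0.16)/ln(0.7347) = 5.95, so N−1 ≥ 6 and N = 7.
Check: N=7 gives T = 0.1573 < 0.16; N=6 gives T = 0.2141.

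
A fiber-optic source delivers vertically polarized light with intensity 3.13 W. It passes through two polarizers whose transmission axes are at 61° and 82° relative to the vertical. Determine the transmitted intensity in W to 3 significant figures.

I ≈ 0.641 W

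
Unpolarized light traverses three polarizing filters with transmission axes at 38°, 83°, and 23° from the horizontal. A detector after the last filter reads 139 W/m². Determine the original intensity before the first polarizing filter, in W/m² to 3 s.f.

I₀ ≈ 2220 W/m²

Unpolarized light through the first polarizer → I₁ = ½ I₀, now polarized at 38°.
I₂ = I₁ cos²(83° − 38°) = 0.5 I₀ · cos²(45°) = 0.25 I₀.
I₃ = I₂ cos²(23° − 83°) = 0.25 I₀ · cos²(60°) = 0.0625 I₀.
So 139 W/m² = 0.0625 I₀, giving I₀ = 139/0.0625 = 2224 W/m².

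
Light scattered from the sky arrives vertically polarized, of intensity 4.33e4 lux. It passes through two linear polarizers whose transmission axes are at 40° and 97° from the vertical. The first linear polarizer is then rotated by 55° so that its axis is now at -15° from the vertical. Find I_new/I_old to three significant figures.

I_new/I_old ≈ 0.752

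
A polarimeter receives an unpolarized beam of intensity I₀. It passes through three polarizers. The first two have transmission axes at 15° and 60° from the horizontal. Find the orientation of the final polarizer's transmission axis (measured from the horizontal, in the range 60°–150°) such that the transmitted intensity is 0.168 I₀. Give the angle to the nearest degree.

Unpolarized light through the first polarizer → I₁ = ½ I₀, now polarized at 15°.
I₂ = I₁ cos²(60° − 15°) = 0.5 I₀ · cos²(45°) = 0.25 I₀.
Need I₃/I₀ = 0.168, so cos²(θ − 60°) = 0.168 / 0.25 = 0.672.
θ − 60° = arccos(√0.672) = 34.9°, giving θ ≈ 60 + 34.9 = 94.9°.

θ ≈ 95°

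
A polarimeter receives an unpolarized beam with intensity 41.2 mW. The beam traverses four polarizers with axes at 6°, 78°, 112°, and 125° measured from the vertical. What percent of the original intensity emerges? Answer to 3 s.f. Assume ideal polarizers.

Unpolarized light through the first polarizer → I₁ = 41.2 mW/2 = 20.6 mW, polarized at 6°.
I₂ = I₁ · cos²(72°) = 20.6 · 0.09549 = 1.967 mW.
I₃ = I₂ · cos²(34°) = 1.967 · 0.6873 = 1.352 mW.
I₄ = I₃ · cos²(13°) = 1.352 · 0.9494 = 1.284 mW.
That is 3.116% of the incident intensity.

≈ 3.12%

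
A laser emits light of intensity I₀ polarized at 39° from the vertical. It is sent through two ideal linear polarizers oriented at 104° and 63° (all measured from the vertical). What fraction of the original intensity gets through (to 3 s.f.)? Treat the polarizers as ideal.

≈ 0.102 I₀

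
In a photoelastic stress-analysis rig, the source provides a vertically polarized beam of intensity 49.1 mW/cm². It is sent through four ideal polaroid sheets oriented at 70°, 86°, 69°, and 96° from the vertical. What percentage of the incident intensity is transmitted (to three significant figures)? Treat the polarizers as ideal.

≈ 7.85%

I₁ = 49.1 mW/cm² · cos²(70°) = 5.744 mW/cm².
I₂ = I₁ · cos²(16°) = 5.744 · 0.924 = 5.307 mW/cm².
I₃ = I₂ · cos²(17°) = 5.307 · 0.9145 = 4.854 mW/cm².
I₄ = I₃ · cos²(27°) = 4.854 · 0.7939 = 3.853 mW/cm².
That is 7.848% of the incident intensity.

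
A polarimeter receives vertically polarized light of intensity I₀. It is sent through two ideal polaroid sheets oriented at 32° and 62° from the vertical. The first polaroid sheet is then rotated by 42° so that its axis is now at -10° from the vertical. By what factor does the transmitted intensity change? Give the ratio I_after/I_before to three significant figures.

I_new/I_old ≈ 0.172

Before rotation:
By Malus's law, I₁ = I₀ cos²(32° − 0°) = I₀ cos²(32°) = 0.7192 I₀.
I₂ = I₁ cos²(62° − 32°) = 0.7192 I₀ · cos²(30°) = 0.5394 I₀.
After rotation:
I₁ = I₀ cos²(-10° − 0°) = I₀ cos²(10°) = 0.9698 I₀.
I₂ = I₁ cos²(62° + 10°) = 0.9698 I₀ · cos²(72°) = 0.09261 I₀.
Ratio = 0.09261 / 0.5394 = 0.1717.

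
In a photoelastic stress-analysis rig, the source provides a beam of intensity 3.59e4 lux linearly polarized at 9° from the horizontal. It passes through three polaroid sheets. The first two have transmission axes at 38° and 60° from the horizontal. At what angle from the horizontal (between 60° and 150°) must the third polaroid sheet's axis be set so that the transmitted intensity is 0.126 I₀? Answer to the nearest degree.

θ ≈ 124°

I₁ = I₀ cos²(38° − 9°) = I₀ cos²(29°) = 0.765 I₀.
I₂ = I₁ cos²(60° − 38°) = 0.765 I₀ · cos²(22°) = 0.6576 I₀.
Need I₃/I₀ = 0.126, so cos²(θ − 60°) = 0.126 / 0.6576 = 0.1916.
θ − 60° = arccos(√0.1916) = 64.0°, giving θ ≈ 60 + 64.0 = 124.0°.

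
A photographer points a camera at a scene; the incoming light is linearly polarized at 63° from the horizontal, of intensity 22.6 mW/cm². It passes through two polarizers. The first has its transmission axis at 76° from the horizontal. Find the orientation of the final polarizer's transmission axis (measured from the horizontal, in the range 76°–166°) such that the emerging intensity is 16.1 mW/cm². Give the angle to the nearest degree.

By Malus's law, I₁ = I₀ cos²(76° − 63°) = I₀ cos²(13°) = 0.9494 I₀.
Target fraction: 16.1 / 22.6 mW/cm² = 0.7124 of I₀.
Need I₂/I₀ = 0.7124, so cos²(θ − 76°) = 0.7124 / 0.9494 = 0.7504.
θ − 76° = arccos(√0.7504) = 30.0°, giving θ ≈ 76 + 30.0 = 106.0°.

θ ≈ 106°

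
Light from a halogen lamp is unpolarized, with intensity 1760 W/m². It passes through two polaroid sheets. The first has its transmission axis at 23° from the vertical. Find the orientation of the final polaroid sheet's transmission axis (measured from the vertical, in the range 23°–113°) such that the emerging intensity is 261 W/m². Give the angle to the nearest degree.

Unpolarized light through the first polarizer → I₁ = ½ I₀, now polarized at 23°.
Target fraction: 261 / 1760 W/m² = 0.1483 of I₀.
Need I₂/I₀ = 0.1483, so cos²(θ − 23°) = 0.1483 / 0.5 = 0.2966.
θ − 23° = arccos(√0.2966) = 57.0°, giving θ ≈ 23 + 57.0 = 80.0°.

θ ≈ 80°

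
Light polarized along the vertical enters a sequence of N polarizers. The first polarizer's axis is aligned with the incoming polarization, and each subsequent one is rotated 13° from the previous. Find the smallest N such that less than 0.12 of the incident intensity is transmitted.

First polarizer is aligned with the polarization: full transmission.
Each further stage multiplies by cos²(13°) = 0.9494.
After N polarizers: T = 0.9494^(N−1). Require T < 0.12 ⇒ N−1 > ln(0.12)/ln(0.9494) = 40.83, so N−1 ≥ 41 and N = 42.
Check: N=42 gives T = 0.1189 < 0.12; N=41 gives T = 0.1253.

N = 42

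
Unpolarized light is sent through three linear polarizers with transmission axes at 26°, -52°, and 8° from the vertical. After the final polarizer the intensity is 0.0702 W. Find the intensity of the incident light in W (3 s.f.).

Unpolarized light through the first polarizer → I₁ = ½ I₀, now polarized at 26°.
I₂ = I₁ cos²(-52° − 26°) = 0.5 I₀ · cos²(78°) = 0.02161 I₀.
I₃ = I₂ cos²(8° + 52°) = 0.02161 I₀ · cos²(60°) = 0.005403 I₀.
So 0.0702 W = 0.005403 I₀, giving I₀ = 0.0702/0.005403 = 12.99 W.

I₀ ≈ 13.0 W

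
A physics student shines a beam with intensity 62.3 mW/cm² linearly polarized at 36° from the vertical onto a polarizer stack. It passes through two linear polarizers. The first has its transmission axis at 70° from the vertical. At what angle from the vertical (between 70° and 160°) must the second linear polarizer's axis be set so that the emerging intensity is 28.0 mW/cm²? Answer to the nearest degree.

θ ≈ 106°

By Malus's law, I₁ = I₀ cos²(70° − 36°) = I₀ cos²(34°) = 0.6873 I₀.
Target fraction: 28.0 / 62.3 mW/cm² = 0.4494 of I₀.
Need I₂/I₀ = 0.4494, so cos²(θ − 70°) = 0.4494 / 0.6873 = 0.6539.
θ − 70° = arccos(√0.6539) = 36.0°, giving θ ≈ 70 + 36.0 = 106.0°.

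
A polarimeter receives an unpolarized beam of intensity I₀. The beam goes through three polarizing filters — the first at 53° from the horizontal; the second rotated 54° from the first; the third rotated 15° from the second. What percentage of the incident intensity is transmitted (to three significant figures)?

≈ 16.1%

Unpolarized light through the first polarizer → I₁ = ½ I₀, now polarized at 53°.
I₂ = I₁ cos²(54°) = 0.5 · 0.3455 I₀ = 0.1727 I₀.
I₃ = I₂ cos²(15°) = 0.1727 · 0.933 I₀ = 0.1612 I₀.
That is 16.12% of the incident intensity.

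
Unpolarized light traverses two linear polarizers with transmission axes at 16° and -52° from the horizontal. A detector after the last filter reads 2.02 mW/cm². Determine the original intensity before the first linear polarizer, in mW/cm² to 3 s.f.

I₀ ≈ 28.8 mW/cm²

Unpolarized light through the first polarizer → I₁ = ½ I₀, now polarized at 16°.
I₂ = I₁ cos²(-52° − 16°) = 0.5 I₀ · cos²(68°) = 0.07017 I₀.
So 2.02 mW/cm² = 0.07017 I₀, giving I₀ = 2.02/0.07017 = 28.79 mW/cm².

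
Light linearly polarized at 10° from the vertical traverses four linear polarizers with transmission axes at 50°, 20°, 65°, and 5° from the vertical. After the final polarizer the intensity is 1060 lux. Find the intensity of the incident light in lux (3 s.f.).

By Malus's law, I₁ = I₀ cos²(50° − 10°) = I₀ cos²(40°) = 0.5868 I₀.
I₂ = I₁ cos²(20° − 50°) = 0.5868 I₀ · cos²(30°) = 0.4401 I₀.
I₃ = I₂ cos²(65° − 20°) = 0.4401 I₀ · cos²(45°) = 0.2201 I₀.
I₄ = I₃ cos²(5° − 65°) = 0.2201 I₀ · cos²(60°) = 0.05501 I₀.
So 1060 lux = 0.05501 I₀, giving I₀ = 1060/0.05501 = 1.927e+04 lux.

I₀ ≈ 1.93e4 lux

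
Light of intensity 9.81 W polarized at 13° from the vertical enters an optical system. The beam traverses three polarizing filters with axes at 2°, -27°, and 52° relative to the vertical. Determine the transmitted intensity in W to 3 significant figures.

I₁ = 9.81 W · cos²(11°) = 9.453 W.
I₂ = I₁ · cos²(29°) = 9.453 · 0.765 = 7.231 W.
I₃ = I₂ · cos²(79°) = 7.231 · 0.03641 = 0.2633 W.

I ≈ 0.263 W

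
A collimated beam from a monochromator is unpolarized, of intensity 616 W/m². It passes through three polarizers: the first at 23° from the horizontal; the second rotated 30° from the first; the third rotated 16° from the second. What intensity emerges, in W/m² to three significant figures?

I ≈ 213 W/m²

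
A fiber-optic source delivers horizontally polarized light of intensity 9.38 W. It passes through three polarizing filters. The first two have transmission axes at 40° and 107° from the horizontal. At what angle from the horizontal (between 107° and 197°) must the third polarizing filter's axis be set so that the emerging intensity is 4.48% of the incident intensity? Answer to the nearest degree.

θ ≈ 152°

By Malus's law, I₁ = I₀ cos²(40° − 0°) = I₀ cos²(40°) = 0.5868 I₀.
I₂ = I₁ cos²(107° − 40°) = 0.5868 I₀ · cos²(67°) = 0.08959 I₀.
Need I₃/I₀ = 0.0448, so cos²(θ − 107°) = 0.0448 / 0.08959 = 0.5001.
θ − 107° = arccos(√0.5001) = 45.0°, giving θ ≈ 107 + 45.0 = 152.0°.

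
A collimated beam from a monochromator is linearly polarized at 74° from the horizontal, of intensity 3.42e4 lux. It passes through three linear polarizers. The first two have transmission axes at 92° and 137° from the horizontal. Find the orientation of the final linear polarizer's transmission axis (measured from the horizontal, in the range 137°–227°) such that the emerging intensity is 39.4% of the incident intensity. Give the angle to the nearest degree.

θ ≈ 158°

By Malus's law, I₁ = I₀ cos²(92° − 74°) = I₀ cos²(18°) = 0.9045 I₀.
I₂ = I₁ cos²(137° − 92°) = 0.9045 I₀ · cos²(45°) = 0.4523 I₀.
Need I₃/I₀ = 0.394, so cos²(θ − 137°) = 0.394 / 0.4523 = 0.8712.
θ − 137° = arccos(√0.8712) = 21.0°, giving θ ≈ 137 + 21.0 = 158.0°.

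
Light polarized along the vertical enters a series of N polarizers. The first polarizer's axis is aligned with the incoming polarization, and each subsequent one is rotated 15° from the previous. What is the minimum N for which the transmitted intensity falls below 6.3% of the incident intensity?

First polarizer is aligned with the polarization: full transmission.
Each further stage multiplies by cos²(15°) = 0.933.
After N polarizers: T = 0.933^(N−1). Require T < 0.063 ⇒ N−1 > ln(0.063)/ln(0.933) = 39.87, so N−1 ≥ 40 and N = 41.
Check: N=41 gives T = 0.06245 < 0.063; N=40 gives T = 0.06693.

N = 41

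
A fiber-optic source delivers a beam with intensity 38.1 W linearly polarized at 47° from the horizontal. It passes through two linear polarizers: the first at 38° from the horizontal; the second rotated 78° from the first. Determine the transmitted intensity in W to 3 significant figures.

I ≈ 1.61 W

I₁ = 38.1 W · cos²(9°) = 37.17 W.
I₂ = I₁ · cos²(78°) = 37.17 · 0.04323 = 1.607 W.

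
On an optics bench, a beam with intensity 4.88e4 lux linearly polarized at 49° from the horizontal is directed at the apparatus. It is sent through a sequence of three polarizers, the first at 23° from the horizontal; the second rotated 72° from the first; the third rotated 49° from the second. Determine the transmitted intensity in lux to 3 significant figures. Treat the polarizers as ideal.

I₁ = 4.88e4 lux · cos²(26°) = 3.942e+04 lux.
I₂ = I₁ · cos²(72°) = 3.942e+04 · 0.09549 = 3764 lux.
I₃ = I₂ · cos²(49°) = 3764 · 0.4304 = 1620 lux.

I ≈ 1620 lux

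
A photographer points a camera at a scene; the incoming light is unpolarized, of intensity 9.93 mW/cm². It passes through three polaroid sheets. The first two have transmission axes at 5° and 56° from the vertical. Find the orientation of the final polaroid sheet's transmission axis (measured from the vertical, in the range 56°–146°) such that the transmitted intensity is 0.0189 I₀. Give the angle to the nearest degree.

θ ≈ 128°

Unpolarized light through the first polarizer → I₁ = ½ I₀, now polarized at 5°.
I₂ = I₁ cos²(56° − 5°) = 0.5 I₀ · cos²(51°) = 0.198 I₀.
Need I₃/I₀ = 0.0189, so cos²(θ − 56°) = 0.0189 / 0.198 = 0.09544.
θ − 56° = arccos(√0.09544) = 72.0°, giving θ ≈ 56 + 72.0 = 128.0°.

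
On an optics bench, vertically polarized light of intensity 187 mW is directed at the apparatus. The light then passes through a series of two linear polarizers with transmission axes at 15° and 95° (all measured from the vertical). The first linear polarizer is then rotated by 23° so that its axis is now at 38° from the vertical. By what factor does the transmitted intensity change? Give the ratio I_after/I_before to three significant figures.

I_new/I_old ≈ 6.55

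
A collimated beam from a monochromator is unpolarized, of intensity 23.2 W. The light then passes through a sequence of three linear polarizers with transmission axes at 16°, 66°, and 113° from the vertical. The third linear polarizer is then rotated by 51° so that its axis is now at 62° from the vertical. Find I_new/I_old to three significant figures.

Before rotation:
Unpolarized light through the first polarizer → I₁ = ½ I₀, now polarized at 16°.
I₂ = I₁ cos²(66° − 16°) = 0.5 I₀ · cos²(50°) = 0.2066 I₀.
I₃ = I₂ cos²(113° − 66°) = 0.2066 I₀ · cos²(47°) = 0.09609 I₀.
After rotation:
Unpolarized light through the first polarizer → I₁ = ½ I₀, now polarized at 16°.
I₂ = I₁ cos²(66° − 16°) = 0.5 I₀ · cos²(50°) = 0.2066 I₀.
I₃ = I₂ cos²(62° − 66°) = 0.2066 I₀ · cos²(4°) = 0.2056 I₀.
Ratio = 0.2056 / 0.09609 = 2.14.

I_new/I_old ≈ 2.14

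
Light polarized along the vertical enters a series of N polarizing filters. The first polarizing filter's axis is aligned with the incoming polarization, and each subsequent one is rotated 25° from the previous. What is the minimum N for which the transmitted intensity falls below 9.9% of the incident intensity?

N = 13

First polarizer is aligned with the polarization: full transmission.
Each further stage multiplies by cos²(25°) = 0.8214.
After N polarizers: T = 0.8214^(N−1). Require T < 0.099 ⇒ N−1 > ln(0.099)/ln(0.8214) = 11.75, so N−1 ≥ 12 and N = 13.
Check: N=13 gives T = 0.09432 < 0.099; N=12 gives T = 0.1148.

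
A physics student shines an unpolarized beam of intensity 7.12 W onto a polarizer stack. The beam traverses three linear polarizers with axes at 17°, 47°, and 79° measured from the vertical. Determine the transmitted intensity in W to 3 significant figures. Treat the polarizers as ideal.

Unpolarized light through the first polarizer → I₁ = 7.12 W/2 = 3.56 W, polarized at 17°.
I₂ = I₁ · cos²(30°) = 3.56 · 0.75 = 2.67 W.
I₃ = I₂ · cos²(32°) = 2.67 · 0.7192 = 1.92 W.

I ≈ 1.92 W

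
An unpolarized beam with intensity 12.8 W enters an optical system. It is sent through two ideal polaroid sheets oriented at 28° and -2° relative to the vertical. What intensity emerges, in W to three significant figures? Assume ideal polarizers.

Unpolarized light through the first polarizer → I₁ = 12.8 W/2 = 6.4 W, polarized at 28°.
I₂ = I₁ · cos²(30°) = 6.4 · 0.75 = 4.8 W.

I ≈ 4.80 W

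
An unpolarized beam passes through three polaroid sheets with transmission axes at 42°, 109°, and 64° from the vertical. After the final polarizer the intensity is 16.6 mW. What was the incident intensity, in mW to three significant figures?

Unpolarized light through the first polarizer → I₁ = ½ I₀, now polarized at 42°.
I₂ = I₁ cos²(109° − 42°) = 0.5 I₀ · cos²(67°) = 0.07634 I₀.
I₃ = I₂ cos²(64° − 109°) = 0.07634 I₀ · cos²(45°) = 0.03817 I₀.
So 16.6 mW = 0.03817 I₀, giving I₀ = 16.6/0.03817 = 434.9 mW.

I₀ ≈ 435 mW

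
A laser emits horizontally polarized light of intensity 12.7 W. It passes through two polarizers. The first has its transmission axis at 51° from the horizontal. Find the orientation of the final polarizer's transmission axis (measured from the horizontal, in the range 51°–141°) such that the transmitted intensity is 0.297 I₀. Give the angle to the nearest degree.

θ ≈ 81°

I₁ = I₀ cos²(51° − 0°) = I₀ cos²(51°) = 0.396 I₀.
Need I₂/I₀ = 0.297, so cos²(θ − 51°) = 0.297 / 0.396 = 0.7499.
θ − 51° = arccos(√0.7499) = 30.0°, giving θ ≈ 51 + 30.0 = 81.0°.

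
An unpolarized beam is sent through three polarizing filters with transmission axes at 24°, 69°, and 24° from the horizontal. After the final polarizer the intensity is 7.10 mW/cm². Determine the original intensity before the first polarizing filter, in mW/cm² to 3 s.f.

I₀ ≈ 56.8 mW/cm²

Unpolarized light through the first polarizer → I₁ = ½ I₀, now polarized at 24°.
I₂ = I₁ cos²(69° − 24°) = 0.5 I₀ · cos²(45°) = 0.25 I₀.
I₃ = I₂ cos²(24° − 69°) = 0.25 I₀ · cos²(45°) = 0.125 I₀.
So 7.10 mW/cm² = 0.125 I₀, giving I₀ = 7.10/0.125 = 56.8 mW/cm².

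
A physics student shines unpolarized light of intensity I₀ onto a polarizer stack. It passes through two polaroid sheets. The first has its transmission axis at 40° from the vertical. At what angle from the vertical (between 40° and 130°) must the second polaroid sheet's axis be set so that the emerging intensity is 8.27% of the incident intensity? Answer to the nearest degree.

θ ≈ 106°

Unpolarized light through the first polarizer → I₁ = ½ I₀, now polarized at 40°.
Need I₂/I₀ = 0.0827, so cos²(θ − 40°) = 0.0827 / 0.5 = 0.1654.
θ − 40° = arccos(√0.1654) = 66.0°, giving θ ≈ 40 + 66.0 = 106.0°.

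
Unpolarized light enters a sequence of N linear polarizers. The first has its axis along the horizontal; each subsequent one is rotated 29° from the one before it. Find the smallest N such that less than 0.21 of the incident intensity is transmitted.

First polarizer halves the unpolarized light: factor 1/2.
Each further stage multiplies by cos²(29°) = 0.765.
After N polarizers: T = 0.5·0.765^(N−1). Require T < 0.21 ⇒ N−1 > ln(0.21/0.5)/ln(0.765) = 3.24, so N−1 ≥ 4 and N = 5.
Check: N=5 gives T = 0.1712 < 0.21; N=4 gives T = 0.2238.

N = 5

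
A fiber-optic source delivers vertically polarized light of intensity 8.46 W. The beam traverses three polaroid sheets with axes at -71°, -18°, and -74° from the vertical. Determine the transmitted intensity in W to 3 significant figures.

I ≈ 0.102 W

I₁ = 8.46 W · cos²(71°) = 0.8967 W.
I₂ = I₁ · cos²(53°) = 0.8967 · 0.3622 = 0.3248 W.
I₃ = I₂ · cos²(56°) = 0.3248 · 0.3127 = 0.1016 W.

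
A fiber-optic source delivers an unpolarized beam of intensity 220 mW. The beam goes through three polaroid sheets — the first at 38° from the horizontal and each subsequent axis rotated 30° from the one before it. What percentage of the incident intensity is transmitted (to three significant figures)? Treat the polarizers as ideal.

≈ 28.1%

Unpolarized light through the first polarizer → I₁ = 220 mW/2 = 110 mW, polarized at 38°.
I₂ = I₁ · cos²(30°) = 110 · 0.75 = 82.5 mW.
I₃ = I₂ · cos²(30°) = 82.5 · 0.75 = 61.88 mW.
That is 28.13% of the incident intensity.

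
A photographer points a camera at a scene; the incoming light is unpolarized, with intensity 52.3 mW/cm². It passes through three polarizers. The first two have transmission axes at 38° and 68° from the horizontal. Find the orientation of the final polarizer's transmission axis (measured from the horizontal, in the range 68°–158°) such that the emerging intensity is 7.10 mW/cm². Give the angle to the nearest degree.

Unpolarized light through the first polarizer → I₁ = ½ I₀, now polarized at 38°.
I₂ = I₁ cos²(68° − 38°) = 0.5 I₀ · cos²(30°) = 0.375 I₀.
Target fraction: 7.10 / 52.3 mW/cm² = 0.1358 of I₀.
Need I₃/I₀ = 0.1358, so cos²(θ − 68°) = 0.1358 / 0.375 = 0.362.
θ − 68° = arccos(√0.362) = 53.0°, giving θ ≈ 68 + 53.0 = 121.0°.

θ ≈ 121°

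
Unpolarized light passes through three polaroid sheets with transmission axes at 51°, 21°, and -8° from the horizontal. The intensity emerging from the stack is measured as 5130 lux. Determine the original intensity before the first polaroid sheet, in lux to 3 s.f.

I₀ ≈ 1.79e4 lux

Unpolarized light through the first polarizer → I₁ = ½ I₀, now polarized at 51°.
I₂ = I₁ cos²(21° − 51°) = 0.5 I₀ · cos²(30°) = 0.375 I₀.
I₃ = I₂ cos²(-8° − 21°) = 0.375 I₀ · cos²(29°) = 0.2869 I₀.
So 5130 lux = 0.2869 I₀, giving I₀ = 5130/0.2869 = 1.788e+04 lux.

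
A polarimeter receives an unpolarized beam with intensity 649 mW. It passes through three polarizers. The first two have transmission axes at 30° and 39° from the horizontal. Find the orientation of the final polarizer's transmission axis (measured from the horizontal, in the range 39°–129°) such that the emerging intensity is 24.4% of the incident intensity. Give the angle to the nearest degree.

Unpolarized light through the first polarizer → I₁ = ½ I₀, now polarized at 30°.
I₂ = I₁ cos²(39° − 30°) = 0.5 I₀ · cos²(9°) = 0.4878 I₀.
Need I₃/I₀ = 0.244, so cos²(θ − 39°) = 0.244 / 0.4878 = 0.5002.
θ − 39° = arccos(√0.5002) = 45.0°, giving θ ≈ 39 + 45.0 = 84.0°.

θ ≈ 84°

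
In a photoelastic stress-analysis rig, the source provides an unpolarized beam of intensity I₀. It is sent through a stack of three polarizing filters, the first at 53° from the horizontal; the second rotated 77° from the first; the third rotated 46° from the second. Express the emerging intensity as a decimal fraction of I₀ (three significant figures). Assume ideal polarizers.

Unpolarized light through the first polarizer → I₁ = ½ I₀, now polarized at 53°.
I₂ = I₁ cos²(77°) = 0.5 · 0.0506 I₀ = 0.0253 I₀.
I₃ = I₂ cos²(46°) = 0.0253 · 0.4826 I₀ = 0.01221 I₀.
Transmitted fraction = 0.01221.

≈ 0.0122 I₀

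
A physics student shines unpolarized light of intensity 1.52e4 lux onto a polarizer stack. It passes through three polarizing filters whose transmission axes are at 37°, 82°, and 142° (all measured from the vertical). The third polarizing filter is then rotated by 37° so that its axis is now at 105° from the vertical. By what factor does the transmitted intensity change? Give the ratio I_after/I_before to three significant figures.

Before rotation:
Unpolarized light through the first polarizer → I₁ = ½ I₀, now polarized at 37°.
I₂ = I₁ cos²(82° − 37°) = 0.5 I₀ · cos²(45°) = 0.25 I₀.
I₃ = I₂ cos²(142° − 82°) = 0.25 I₀ · cos²(60°) = 0.0625 I₀.
After rotation:
Unpolarized light through the first polarizer → I₁ = ½ I₀, now polarized at 37°.
I₂ = I₁ cos²(82° − 37°) = 0.5 I₀ · cos²(45°) = 0.25 I₀.
I₃ = I₂ cos²(105° − 82°) = 0.25 I₀ · cos²(23°) = 0.2118 I₀.
Ratio = 0.2118 / 0.0625 = 3.389.

I_new/I_old ≈ 3.39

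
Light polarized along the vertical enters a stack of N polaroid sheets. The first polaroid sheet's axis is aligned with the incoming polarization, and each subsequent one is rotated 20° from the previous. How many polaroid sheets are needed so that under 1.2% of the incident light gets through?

N = 37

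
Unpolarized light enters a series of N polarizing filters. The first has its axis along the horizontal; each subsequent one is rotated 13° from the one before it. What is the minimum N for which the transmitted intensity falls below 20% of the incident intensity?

N = 19

First polarizer halves the unpolarized light: factor 1/2.
Each further stage multiplies by cos²(13°) = 0.9494.
After N polarizers: T = 0.5·0.9494^(N−1). Require T < 0.20 ⇒ N−1 > ln(0.20/0.5)/ln(0.9494) = 17.65, so N−1 ≥ 18 and N = 19.
Check: N=19 gives T = 0.1964 < 0.20; N=18 gives T = 0.2068.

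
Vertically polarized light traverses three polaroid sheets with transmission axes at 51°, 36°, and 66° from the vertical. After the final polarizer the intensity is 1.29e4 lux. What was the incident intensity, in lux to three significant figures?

By Malus's law, I₁ = I₀ cos²(51° − 0°) = I₀ cos²(51°) = 0.396 I₀.
I₂ = I₁ cos²(36° − 51°) = 0.396 I₀ · cos²(15°) = 0.3695 I₀.
I₃ = I₂ cos²(66° − 36°) = 0.3695 I₀ · cos²(30°) = 0.2771 I₀.
So 1.29e4 lux = 0.2771 I₀, giving I₀ = 1.29e4/0.2771 = 4.655e+04 lux.

I₀ ≈ 4.65e4 lux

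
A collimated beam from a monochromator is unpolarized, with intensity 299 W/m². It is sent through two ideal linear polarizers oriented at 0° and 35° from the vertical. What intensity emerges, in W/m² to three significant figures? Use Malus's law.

I ≈ 100 W/m²

Unpolarized light through the first polarizer → I₁ = 299 W/m²/2 = 149.5 W/m², polarized at 0°.
I₂ = I₁ · cos²(35°) = 149.5 · 0.671 = 100.3 W/m².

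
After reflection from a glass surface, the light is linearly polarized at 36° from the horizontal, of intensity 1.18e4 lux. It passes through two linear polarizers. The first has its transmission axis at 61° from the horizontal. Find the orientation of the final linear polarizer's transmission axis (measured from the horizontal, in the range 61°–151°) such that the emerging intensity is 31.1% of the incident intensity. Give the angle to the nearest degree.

θ ≈ 113°

I₁ = I₀ cos²(61° − 36°) = I₀ cos²(25°) = 0.8214 I₀.
Need I₂/I₀ = 0.311, so cos²(θ − 61°) = 0.311 / 0.8214 = 0.3786.
θ − 61° = arccos(√0.3786) = 52.0°, giving θ ≈ 61 + 52.0 = 113.0°.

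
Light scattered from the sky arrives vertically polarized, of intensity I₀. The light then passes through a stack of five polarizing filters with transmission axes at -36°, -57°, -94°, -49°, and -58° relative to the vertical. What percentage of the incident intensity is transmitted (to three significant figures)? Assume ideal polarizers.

≈ 17.7%

I₁ = I₀ cos²(-36° − 0°) = I₀ cos²(36°) = 0.6545 I₀.
I₂ = I₁ cos²(-57° + 36°) = 0.6545 I₀ · cos²(21°) = 0.5705 I₀.
I₃ = I₂ cos²(-94° + 57°) = 0.5705 I₀ · cos²(37°) = 0.3638 I₀.
I₄ = I₃ cos²(-49° + 94°) = 0.3638 I₀ · cos²(45°) = 0.1819 I₀.
I₅ = I₄ cos²(-58° + 49°) = 0.1819 I₀ · cos²(9°) = 0.1775 I₀.
That is 17.75% of the incident intensity.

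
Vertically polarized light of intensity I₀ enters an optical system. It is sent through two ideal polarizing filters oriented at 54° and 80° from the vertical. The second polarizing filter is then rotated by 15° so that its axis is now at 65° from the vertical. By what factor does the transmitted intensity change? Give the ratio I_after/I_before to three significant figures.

I_new/I_old ≈ 1.19

Before rotation:
I₁ = I₀ cos²(54° − 0°) = I₀ cos²(54°) = 0.3455 I₀.
I₂ = I₁ cos²(80° − 54°) = 0.3455 I₀ · cos²(26°) = 0.2791 I₀.
After rotation:
I₁ = I₀ cos²(54° − 0°) = I₀ cos²(54°) = 0.3455 I₀.
I₂ = I₁ cos²(65° − 54°) = 0.3455 I₀ · cos²(11°) = 0.3329 I₀.
Ratio = 0.3329 / 0.2791 = 1.193.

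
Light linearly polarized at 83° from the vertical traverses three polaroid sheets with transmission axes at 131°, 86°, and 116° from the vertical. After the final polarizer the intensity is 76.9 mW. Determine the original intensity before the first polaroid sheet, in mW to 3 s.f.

I₀ ≈ 458 mW

I₁ = I₀ cos²(131° − 83°) = I₀ cos²(48°) = 0.4477 I₀.
I₂ = I₁ cos²(86° − 131°) = 0.4477 I₀ · cos²(45°) = 0.2239 I₀.
I₃ = I₂ cos²(116° − 86°) = 0.2239 I₀ · cos²(30°) = 0.1679 I₀.
So 76.9 mW = 0.1679 I₀, giving I₀ = 76.9/0.1679 = 458 mW.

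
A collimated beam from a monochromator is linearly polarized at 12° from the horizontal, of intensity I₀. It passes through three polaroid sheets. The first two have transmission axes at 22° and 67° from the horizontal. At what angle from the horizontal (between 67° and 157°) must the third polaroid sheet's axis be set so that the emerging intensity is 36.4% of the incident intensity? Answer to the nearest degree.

θ ≈ 97°

I₁ = I₀ cos²(22° − 12°) = I₀ cos²(10°) = 0.9698 I₀.
I₂ = I₁ cos²(67° − 22°) = 0.9698 I₀ · cos²(45°) = 0.4849 I₀.
Need I₃/I₀ = 0.364, so cos²(θ − 67°) = 0.364 / 0.4849 = 0.7506.
θ − 67° = arccos(√0.7506) = 30.0°, giving θ ≈ 67 + 30.0 = 97.0°.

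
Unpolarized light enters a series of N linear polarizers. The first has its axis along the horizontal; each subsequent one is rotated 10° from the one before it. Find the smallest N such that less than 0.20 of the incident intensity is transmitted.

First polarizer halves the unpolarized light: factor 1/2.
Each further stage multiplies by cos²(10°) = 0.9698.
After N polarizers: T = 0.5·0.9698^(N−1). Require T < 0.20 ⇒ N−1 > ln(0.20/0.5)/ln(0.9698) = 29.93, so N−1 ≥ 30 and N = 31.
Check: N=31 gives T = 0.1996 < 0.20; N=30 gives T = 0.2058.

N = 31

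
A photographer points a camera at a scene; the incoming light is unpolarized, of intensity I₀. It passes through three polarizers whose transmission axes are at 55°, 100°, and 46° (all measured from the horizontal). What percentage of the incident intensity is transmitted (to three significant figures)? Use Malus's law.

≈ 8.64%

Unpolarized light through the first polarizer → I₁ = ½ I₀, now polarized at 55°.
I₂ = I₁ cos²(100° − 55°) = 0.5 I₀ · cos²(45°) = 0.25 I₀.
I₃ = I₂ cos²(46° − 100°) = 0.25 I₀ · cos²(54°) = 0.08637 I₀.
That is 8.637% of the incident intensity.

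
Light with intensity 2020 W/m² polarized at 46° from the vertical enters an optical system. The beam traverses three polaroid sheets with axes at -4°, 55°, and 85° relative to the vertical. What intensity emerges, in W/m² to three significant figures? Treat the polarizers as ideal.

I ≈ 166 W/m²

I₁ = 2020 W/m² · cos²(50°) = 834.6 W/m².
I₂ = I₁ · cos²(59°) = 834.6 · 0.2653 = 221.4 W/m².
I₃ = I₂ · cos²(30°) = 221.4 · 0.75 = 166 W/m².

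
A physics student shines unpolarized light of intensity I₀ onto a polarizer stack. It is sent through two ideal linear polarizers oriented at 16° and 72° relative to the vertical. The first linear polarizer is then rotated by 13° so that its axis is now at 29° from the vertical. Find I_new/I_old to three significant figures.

Before rotation:
Unpolarized light through the first polarizer → I₁ = ½ I₀, now polarized at 16°.
I₂ = I₁ cos²(72° − 16°) = 0.5 I₀ · cos²(56°) = 0.1563 I₀.
After rotation:
Unpolarized light through the first polarizer → I₁ = ½ I₀, now polarized at 29°.
I₂ = I₁ cos²(72° − 29°) = 0.5 I₀ · cos²(43°) = 0.2674 I₀.
Ratio = 0.2674 / 0.1563 = 1.711.

I_new/I_old ≈ 1.71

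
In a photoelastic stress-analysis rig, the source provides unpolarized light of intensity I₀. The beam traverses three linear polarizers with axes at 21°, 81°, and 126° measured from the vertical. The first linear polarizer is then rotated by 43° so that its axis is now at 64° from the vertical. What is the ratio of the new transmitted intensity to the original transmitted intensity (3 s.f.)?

I_new/I_old ≈ 3.66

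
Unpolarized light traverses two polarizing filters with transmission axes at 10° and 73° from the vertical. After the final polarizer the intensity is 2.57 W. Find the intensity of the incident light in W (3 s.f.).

I₀ ≈ 24.9 W

Unpolarized light through the first polarizer → I₁ = ½ I₀, now polarized at 10°.
I₂ = I₁ cos²(73° − 10°) = 0.5 I₀ · cos²(63°) = 0.1031 I₀.
So 2.57 W = 0.1031 I₀, giving I₀ = 2.57/0.1031 = 24.94 W.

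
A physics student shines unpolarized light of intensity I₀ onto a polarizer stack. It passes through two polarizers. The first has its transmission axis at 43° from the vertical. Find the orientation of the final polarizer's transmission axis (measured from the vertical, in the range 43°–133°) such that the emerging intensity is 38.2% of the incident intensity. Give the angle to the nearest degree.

θ ≈ 72°

Unpolarized light through the first polarizer → I₁ = ½ I₀, now polarized at 43°.
Need I₂/I₀ = 0.382, so cos²(θ − 43°) = 0.382 / 0.5 = 0.764.
θ − 43° = arccos(√0.764) = 29.1°, giving θ ≈ 43 + 29.1 = 72.1°.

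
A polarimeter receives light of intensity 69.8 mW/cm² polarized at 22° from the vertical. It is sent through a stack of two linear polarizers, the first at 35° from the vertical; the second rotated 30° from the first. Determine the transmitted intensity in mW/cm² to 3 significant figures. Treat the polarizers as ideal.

I ≈ 49.7 mW/cm²

I₁ = 69.8 mW/cm² · cos²(13°) = 66.27 mW/cm².
I₂ = I₁ · cos²(30°) = 66.27 · 0.75 = 49.7 mW/cm².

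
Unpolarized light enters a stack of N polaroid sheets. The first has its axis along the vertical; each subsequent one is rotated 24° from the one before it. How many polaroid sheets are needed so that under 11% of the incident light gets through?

First polarizer halves the unpolarized light: factor 1/2.
Each further stage multiplies by cos²(24°) = 0.8346.
After N polarizers: T = 0.5·0.8346^(N−1). Require T < 0.11 ⇒ N−1 > ln(0.11/0.5)/ln(0.8346) = 8.37, so N−1 ≥ 9 and N = 10.
Check: N=10 gives T = 0.0982 < 0.11; N=9 gives T = 0.1177.

N = 10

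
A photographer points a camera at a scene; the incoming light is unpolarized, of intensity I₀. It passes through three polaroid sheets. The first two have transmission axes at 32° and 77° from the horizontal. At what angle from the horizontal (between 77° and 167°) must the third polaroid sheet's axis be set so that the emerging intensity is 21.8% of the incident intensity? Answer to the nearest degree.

θ ≈ 98°

Unpolarized light through the first polarizer → I₁ = ½ I₀, now polarized at 32°.
I₂ = I₁ cos²(77° − 32°) = 0.5 I₀ · cos²(45°) = 0.25 I₀.
Need I₃/I₀ = 0.218, so cos²(θ − 77°) = 0.218 / 0.25 = 0.872.
θ − 77° = arccos(√0.872) = 21.0°, giving θ ≈ 77 + 21.0 = 98.0°.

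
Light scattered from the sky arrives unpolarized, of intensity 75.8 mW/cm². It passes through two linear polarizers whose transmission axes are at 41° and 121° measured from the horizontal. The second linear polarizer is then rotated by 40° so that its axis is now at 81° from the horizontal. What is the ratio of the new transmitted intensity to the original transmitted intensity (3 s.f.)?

Before rotation:
Unpolarized light through the first polarizer → I₁ = ½ I₀, now polarized at 41°.
I₂ = I₁ cos²(121° − 41°) = 0.5 I₀ · cos²(80°) = 0.01508 I₀.
After rotation:
Unpolarized light through the first polarizer → I₁ = ½ I₀, now polarized at 41°.
I₂ = I₁ cos²(81° − 41°) = 0.5 I₀ · cos²(40°) = 0.2934 I₀.
Ratio = 0.2934 / 0.01508 = 19.46.

I_new/I_old ≈ 19.5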